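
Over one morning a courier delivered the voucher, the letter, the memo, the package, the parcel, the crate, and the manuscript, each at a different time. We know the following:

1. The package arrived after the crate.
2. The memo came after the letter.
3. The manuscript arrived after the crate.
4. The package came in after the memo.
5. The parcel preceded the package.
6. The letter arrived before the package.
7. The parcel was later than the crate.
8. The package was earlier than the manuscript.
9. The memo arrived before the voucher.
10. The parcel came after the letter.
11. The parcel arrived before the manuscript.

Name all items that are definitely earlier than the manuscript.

the crate, the letter, the memo, the package, the parcel

Directly stated before the manuscript: the crate, the package, and the parcel.
The letter reaches the manuscript via the letter → the package → the manuscript.
The memo reaches the manuscript via the memo → the package → the manuscript.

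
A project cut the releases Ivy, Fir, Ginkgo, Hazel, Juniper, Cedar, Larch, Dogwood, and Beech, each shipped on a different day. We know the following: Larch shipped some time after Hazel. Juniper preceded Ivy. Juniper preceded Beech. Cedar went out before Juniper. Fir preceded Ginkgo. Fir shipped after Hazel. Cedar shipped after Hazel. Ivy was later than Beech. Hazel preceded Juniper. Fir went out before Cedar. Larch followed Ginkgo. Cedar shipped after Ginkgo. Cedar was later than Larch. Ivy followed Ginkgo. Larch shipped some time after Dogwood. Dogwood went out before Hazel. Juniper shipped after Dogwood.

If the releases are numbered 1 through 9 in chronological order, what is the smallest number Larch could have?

Dogwood, Fir, Ginkgo, and Hazel must all come before Larch — 4 forced predecessors.
Nothing else is forced ahead of Larch, so its earliest slot is position 4 + 1 = 5.

5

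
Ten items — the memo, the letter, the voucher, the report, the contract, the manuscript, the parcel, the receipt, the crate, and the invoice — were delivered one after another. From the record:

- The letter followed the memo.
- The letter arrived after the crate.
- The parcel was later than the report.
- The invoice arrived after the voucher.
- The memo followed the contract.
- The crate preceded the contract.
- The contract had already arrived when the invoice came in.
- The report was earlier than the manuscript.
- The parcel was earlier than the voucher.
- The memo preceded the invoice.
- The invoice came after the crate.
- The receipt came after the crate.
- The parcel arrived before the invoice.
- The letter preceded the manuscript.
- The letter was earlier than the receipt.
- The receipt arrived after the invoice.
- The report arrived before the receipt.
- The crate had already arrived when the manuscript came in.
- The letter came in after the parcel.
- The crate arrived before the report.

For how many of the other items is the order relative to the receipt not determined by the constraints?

1

Forced before the receipt: the contract, the crate, the invoice, the letter, the memo, the parcel, the report, and the voucher.
That leaves the manuscript with no forced order relative to the receipt — 1.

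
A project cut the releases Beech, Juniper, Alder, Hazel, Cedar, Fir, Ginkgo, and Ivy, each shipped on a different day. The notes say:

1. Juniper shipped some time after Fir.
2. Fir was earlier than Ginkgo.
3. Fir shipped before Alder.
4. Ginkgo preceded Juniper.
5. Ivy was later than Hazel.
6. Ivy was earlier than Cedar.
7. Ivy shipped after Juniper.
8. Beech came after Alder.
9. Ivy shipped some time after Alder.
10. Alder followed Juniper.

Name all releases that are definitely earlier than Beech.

Directly stated before Beech: Alder.
Fir reaches Beech via Fir → Alder → Beech.
Ginkgo reaches Beech via Ginkgo → Juniper → Alder → Beech.
Juniper reaches Beech via Juniper → Alder → Beech.
No chain forces Cedar (or any of the others) ahead of Beech.

Alder, Fir, Ginkgo, Juniper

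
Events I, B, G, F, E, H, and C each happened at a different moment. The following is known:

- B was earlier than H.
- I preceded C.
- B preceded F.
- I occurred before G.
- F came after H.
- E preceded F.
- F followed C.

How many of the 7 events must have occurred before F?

5

Directly stated before F: B, C, E, and H.
I reaches F via I → C → F.
No chain forces G ahead of F.
That's B, C, E, H, and I — 5 in all.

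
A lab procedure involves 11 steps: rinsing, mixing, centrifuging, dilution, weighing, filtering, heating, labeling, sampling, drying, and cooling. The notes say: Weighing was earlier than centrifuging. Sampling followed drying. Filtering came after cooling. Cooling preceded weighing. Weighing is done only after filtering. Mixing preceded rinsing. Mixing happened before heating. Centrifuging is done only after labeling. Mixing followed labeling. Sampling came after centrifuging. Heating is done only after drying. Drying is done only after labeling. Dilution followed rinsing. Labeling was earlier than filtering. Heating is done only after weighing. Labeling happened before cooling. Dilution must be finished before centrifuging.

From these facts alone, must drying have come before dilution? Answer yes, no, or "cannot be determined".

cannot be determined

No chain of stated constraints runs from drying to dilution, and none runs from dilution to drying either.
So the relative order of drying and dilution is not fixed by the given facts.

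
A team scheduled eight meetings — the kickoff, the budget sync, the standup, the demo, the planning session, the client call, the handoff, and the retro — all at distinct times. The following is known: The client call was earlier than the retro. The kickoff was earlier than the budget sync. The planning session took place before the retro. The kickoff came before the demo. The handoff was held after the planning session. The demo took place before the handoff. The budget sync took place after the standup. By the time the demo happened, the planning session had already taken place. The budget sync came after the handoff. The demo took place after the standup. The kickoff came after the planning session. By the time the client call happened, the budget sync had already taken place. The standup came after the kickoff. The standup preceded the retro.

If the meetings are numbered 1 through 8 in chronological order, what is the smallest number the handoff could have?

The demo, the kickoff, the planning session, and the standup must all come before the handoff — 4 forced predecessors.
Nothing else is forced ahead of the handoff, so its earliest slot is position 4 + 1 = 5.

5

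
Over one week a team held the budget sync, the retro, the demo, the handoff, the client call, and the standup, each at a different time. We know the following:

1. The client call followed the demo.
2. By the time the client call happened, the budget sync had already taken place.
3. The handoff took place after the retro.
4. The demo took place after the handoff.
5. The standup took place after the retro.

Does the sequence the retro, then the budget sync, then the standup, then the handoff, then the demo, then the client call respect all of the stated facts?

yes

Check each stated constraint against the proposed order — e.g. the retro is ahead of the handoff; the budget sync is ahead of the client call. Every pair is in the required order; nothing is violated.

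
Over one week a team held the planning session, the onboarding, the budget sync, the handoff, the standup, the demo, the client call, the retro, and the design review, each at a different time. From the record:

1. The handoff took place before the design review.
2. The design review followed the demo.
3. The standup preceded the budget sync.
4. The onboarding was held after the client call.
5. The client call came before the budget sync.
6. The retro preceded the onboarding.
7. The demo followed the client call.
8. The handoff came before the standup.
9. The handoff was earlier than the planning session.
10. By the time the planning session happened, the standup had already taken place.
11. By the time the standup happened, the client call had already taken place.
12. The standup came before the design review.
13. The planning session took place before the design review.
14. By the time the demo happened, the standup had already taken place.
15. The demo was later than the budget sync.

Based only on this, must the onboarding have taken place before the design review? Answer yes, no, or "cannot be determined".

No chain of stated constraints runs from the onboarding to the design review, and none runs from the design review to the onboarding either.
So the relative order of the onboarding and the design review is not fixed by the given facts.

cannot be determined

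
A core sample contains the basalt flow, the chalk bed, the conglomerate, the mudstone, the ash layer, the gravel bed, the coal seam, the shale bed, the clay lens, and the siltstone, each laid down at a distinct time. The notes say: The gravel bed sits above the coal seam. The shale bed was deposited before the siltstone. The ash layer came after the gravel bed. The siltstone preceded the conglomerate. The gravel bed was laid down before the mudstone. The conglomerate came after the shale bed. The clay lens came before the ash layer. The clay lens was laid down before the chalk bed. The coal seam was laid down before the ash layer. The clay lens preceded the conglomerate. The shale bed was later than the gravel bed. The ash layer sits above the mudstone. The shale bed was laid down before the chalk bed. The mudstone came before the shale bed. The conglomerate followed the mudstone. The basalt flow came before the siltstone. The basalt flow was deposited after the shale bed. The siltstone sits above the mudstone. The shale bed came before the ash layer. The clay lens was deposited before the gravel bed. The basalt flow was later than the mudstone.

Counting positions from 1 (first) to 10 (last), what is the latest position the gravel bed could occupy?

The gravel bed must come before the ash layer, the basalt flow, the chalk bed, the conglomerate, the mudstone, the shale bed, and the siltstone — 7 layers forced after it.
Everything else can be placed before the gravel bed in some valid order, so the gravel bed can sit as late as position 10 − 7 = 3.

3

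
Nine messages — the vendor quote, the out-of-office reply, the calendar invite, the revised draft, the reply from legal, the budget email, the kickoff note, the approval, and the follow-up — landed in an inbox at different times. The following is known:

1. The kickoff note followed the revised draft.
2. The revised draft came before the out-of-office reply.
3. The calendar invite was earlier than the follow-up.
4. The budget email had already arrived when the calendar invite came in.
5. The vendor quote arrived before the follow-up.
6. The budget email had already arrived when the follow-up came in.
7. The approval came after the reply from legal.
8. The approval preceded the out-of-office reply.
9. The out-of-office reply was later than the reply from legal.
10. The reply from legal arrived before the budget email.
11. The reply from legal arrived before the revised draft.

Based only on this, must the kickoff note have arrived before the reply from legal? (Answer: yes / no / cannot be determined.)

Tracing the constraints gives the reply from legal → the revised draft → the kickoff note, so the reply from legal must come before the kickoff note.
That means the kickoff note cannot be before the reply from legal.

no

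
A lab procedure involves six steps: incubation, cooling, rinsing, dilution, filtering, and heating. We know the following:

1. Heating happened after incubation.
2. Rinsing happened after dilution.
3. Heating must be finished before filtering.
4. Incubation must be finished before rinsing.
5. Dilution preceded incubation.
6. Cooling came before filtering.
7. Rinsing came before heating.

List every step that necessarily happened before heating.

dilution, incubation, rinsing

Directly stated before heating: incubation and rinsing.
Dilution reaches heating via dilution → rinsing → heating.
No chain forces filtering (or any of the others) ahead of heating.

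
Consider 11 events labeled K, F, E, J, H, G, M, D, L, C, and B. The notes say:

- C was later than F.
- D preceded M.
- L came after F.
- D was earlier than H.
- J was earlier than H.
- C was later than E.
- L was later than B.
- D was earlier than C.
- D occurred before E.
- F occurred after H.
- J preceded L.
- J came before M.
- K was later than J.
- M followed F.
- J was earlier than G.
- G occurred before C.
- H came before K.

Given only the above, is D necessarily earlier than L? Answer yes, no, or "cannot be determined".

yes

Chain the constraints: D → H → F → L. Each link is directly stated, so D comes before L.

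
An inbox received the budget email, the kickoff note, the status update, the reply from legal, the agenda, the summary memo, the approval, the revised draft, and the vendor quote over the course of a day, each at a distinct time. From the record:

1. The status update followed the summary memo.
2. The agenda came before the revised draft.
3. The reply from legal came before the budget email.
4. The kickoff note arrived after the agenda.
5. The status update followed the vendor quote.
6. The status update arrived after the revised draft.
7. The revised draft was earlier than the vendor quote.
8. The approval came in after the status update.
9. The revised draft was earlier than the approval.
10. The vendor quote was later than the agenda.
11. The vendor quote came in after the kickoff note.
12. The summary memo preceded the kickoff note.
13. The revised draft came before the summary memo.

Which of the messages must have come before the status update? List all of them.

Directly stated before the status update: the revised draft, the summary memo, and the vendor quote.
The agenda reaches the status update via the agenda → the vendor quote → the status update.
The kickoff note reaches the status update via the kickoff note → the vendor quote → the status update.

the agenda, the kickoff note, the revised draft, the summary memo, the vendor quote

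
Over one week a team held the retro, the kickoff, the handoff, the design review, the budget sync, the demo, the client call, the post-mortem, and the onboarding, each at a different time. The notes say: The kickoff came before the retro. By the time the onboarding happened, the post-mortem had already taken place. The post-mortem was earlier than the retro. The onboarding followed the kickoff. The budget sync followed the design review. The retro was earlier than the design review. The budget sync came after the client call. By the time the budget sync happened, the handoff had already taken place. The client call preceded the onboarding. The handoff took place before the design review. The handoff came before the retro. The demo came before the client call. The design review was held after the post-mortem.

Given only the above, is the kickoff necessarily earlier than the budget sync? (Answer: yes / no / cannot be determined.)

Chain the constraints: the kickoff → the retro → the design review → the budget sync. Each link is directly stated, so the kickoff comes before the budget sync.

yes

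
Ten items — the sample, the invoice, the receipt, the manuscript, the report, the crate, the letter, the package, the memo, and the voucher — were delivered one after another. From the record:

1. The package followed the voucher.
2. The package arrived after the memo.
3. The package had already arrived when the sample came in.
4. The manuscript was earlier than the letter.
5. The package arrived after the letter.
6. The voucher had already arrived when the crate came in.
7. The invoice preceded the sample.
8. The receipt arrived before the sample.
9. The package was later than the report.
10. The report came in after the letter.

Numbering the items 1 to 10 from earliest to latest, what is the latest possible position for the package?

9

The package must come before the sample — 1 item forced after it.
Everything else can be placed before the package in some valid order, so the package can sit as late as position 10 − 1 = 9.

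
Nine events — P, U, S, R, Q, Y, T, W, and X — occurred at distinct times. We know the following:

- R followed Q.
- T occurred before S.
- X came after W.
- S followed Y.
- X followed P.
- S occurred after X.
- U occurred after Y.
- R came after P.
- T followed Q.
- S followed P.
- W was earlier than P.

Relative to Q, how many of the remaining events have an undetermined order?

5

Forced after Q: R, S, and T.
That leaves P, U, W, X, and Y with no forced order relative to Q — 5.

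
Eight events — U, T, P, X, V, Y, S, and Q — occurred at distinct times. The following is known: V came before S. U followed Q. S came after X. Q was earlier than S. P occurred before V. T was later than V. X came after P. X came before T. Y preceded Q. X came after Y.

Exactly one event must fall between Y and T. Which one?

Tracing the constraints gives Y → X → T, so X sits after Y and before T.
No other event is forced both after Y and before T.

X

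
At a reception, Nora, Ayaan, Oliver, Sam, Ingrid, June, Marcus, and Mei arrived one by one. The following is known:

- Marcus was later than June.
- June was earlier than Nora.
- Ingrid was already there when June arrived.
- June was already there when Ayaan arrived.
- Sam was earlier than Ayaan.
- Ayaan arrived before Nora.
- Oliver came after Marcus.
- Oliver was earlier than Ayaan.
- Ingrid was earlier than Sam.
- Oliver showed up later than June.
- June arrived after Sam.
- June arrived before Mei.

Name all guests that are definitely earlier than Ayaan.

Ingrid, June, Marcus, Oliver, Sam

Directly stated before Ayaan: June, Oliver, and Sam.
Ingrid reaches Ayaan via Ingrid → June → Ayaan.
Marcus reaches Ayaan via Marcus → Oliver → Ayaan.
No chain forces Nora (or any of the others) ahead of Ayaan.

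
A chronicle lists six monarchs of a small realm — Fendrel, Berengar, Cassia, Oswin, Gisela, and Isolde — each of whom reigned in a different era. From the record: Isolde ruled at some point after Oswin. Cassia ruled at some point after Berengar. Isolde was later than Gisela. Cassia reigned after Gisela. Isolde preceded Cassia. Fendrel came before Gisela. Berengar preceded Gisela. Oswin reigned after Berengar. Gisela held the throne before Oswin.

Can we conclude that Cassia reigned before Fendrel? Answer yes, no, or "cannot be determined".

Tracing the constraints gives Fendrel → Gisela → Cassia, so Fendrel must come before Cassia.
That means Cassia cannot be before Fendrel.

no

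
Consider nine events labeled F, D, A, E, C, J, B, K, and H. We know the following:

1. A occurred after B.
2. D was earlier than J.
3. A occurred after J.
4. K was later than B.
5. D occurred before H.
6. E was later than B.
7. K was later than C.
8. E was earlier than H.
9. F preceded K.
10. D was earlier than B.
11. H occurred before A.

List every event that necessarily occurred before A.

Directly stated before A: B, H, and J.
D reaches A via D → H → A.
E reaches A via E → H → A.

B, D, E, H, J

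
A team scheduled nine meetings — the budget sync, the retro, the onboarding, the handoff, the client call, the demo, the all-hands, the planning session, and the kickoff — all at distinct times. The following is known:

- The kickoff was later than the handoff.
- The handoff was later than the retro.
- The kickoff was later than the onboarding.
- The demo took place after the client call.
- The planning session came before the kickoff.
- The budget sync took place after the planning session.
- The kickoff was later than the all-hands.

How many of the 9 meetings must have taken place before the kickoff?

5

Directly stated before the kickoff: the all-hands, the handoff, the onboarding, and the planning session.
The retro reaches the kickoff via the retro → the handoff → the kickoff.
No chain forces the budget sync (or any of the others) ahead of the kickoff.
That's the all-hands, the handoff, the onboarding, the planning session, and the retro — 5 in all.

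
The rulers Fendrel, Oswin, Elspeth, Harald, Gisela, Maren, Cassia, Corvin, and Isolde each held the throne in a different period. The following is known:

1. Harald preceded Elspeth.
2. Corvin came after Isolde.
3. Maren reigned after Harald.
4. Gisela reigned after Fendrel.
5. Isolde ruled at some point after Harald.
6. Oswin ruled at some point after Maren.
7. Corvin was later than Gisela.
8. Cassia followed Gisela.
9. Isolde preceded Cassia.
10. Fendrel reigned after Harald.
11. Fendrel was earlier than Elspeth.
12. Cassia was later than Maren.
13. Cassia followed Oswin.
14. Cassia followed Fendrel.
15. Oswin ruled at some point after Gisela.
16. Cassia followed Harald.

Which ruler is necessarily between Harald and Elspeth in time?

Fendrel

Tracing the constraints gives Harald → Fendrel → Elspeth, so Fendrel sits after Harald and before Elspeth.
No other ruler is forced both after Harald and before Elspeth.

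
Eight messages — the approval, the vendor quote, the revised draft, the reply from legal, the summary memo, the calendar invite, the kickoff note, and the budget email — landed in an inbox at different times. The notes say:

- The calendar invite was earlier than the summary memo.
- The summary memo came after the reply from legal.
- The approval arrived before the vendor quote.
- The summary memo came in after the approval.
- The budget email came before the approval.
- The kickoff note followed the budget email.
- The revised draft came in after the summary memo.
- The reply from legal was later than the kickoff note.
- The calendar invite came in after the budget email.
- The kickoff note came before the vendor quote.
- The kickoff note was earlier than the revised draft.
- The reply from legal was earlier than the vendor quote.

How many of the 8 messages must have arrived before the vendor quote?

Directly stated before the vendor quote: the approval, the kickoff note, and the reply from legal.
The budget email reaches the vendor quote via the budget email → the kickoff note → the vendor quote.
No chain forces the summary memo (or any of the others) ahead of the vendor quote.
That's the approval, the budget email, the kickoff note, and the reply from legal — 4 in all.

4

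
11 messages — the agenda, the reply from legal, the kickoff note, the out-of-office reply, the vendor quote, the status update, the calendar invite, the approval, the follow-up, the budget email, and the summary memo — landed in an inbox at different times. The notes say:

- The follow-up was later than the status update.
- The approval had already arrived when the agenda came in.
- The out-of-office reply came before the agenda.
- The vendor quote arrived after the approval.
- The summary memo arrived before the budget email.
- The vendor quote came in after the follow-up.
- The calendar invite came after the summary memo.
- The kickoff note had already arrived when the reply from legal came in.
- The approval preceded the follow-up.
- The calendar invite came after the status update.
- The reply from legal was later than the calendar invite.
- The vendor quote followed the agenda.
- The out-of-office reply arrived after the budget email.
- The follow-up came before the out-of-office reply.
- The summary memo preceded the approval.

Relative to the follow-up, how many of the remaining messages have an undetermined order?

Forced before the follow-up: the approval, the status update, and the summary memo; forced after the follow-up: the agenda, the out-of-office reply, and the vendor quote.
That leaves the budget email, the calendar invite, the kickoff note, and the reply from legal with no forced order relative to the follow-up — 4.

4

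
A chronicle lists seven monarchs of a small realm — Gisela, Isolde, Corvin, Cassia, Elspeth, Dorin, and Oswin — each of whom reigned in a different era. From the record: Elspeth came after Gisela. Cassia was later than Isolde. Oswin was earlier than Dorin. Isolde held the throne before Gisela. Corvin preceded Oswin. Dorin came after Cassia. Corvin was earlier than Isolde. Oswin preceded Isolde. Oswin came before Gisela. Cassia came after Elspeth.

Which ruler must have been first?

Corvin has a chain of constraints placing them before every other ruler, so Corvin must be first.

Corvin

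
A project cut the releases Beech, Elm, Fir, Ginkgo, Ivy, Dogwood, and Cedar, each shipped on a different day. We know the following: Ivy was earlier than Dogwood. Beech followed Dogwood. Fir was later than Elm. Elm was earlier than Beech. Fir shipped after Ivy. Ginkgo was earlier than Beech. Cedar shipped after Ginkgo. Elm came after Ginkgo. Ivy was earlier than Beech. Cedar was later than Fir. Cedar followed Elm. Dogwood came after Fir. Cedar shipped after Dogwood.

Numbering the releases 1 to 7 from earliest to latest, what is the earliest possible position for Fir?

Elm, Ginkgo, and Ivy must all come before Fir — 3 forced predecessors.
Nothing else is forced ahead of Fir, so its earliest slot is position 3 + 1 = 4.

4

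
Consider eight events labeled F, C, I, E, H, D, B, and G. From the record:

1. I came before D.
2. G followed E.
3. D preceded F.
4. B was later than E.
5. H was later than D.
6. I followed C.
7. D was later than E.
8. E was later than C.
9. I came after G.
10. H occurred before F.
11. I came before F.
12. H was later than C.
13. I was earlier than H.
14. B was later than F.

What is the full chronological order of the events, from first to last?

The constraints fix every adjacent pair, so only one ordering works:
C → E → G → I → D → H → F → B.

C, E, G, I, D, H, F, B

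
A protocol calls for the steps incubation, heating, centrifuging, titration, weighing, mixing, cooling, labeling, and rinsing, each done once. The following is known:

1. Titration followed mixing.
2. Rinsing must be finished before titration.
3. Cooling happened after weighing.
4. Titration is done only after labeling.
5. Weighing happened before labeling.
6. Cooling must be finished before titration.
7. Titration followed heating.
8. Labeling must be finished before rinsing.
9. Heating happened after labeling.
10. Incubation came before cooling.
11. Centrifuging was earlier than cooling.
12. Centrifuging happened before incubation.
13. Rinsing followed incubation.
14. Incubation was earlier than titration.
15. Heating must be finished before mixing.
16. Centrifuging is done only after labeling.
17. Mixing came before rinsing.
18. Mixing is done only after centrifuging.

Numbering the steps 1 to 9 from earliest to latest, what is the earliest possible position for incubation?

Centrifuging, labeling, and weighing must all come before incubation — 3 forced predecessors.
Nothing else is forced ahead of incubation, so its earliest slot is position 3 + 1 = 4.

4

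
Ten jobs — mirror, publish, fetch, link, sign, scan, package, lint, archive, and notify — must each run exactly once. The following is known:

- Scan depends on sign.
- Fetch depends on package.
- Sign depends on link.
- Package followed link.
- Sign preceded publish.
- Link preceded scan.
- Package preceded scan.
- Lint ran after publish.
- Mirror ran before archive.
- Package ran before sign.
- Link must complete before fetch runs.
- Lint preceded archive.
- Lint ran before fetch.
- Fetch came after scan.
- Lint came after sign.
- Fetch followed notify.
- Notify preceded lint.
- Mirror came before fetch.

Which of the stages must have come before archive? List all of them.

link, lint, mirror, notify, package, publish, sign

Directly stated before archive: lint and mirror.
Link reaches archive via link → sign → lint → archive.
Notify reaches archive via notify → lint → archive.
Package reaches archive via package → sign → lint → archive.
Likewise publish and sign each reach archive by chaining the stated constraints.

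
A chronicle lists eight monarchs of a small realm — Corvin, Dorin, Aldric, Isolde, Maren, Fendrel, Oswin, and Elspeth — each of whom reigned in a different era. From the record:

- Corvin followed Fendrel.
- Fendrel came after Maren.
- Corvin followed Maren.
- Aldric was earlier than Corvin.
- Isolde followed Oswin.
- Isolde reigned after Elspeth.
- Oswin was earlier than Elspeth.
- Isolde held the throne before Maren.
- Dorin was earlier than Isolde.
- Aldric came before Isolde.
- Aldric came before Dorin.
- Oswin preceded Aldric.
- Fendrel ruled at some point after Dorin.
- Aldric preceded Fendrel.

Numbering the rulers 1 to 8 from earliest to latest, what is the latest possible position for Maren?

6

Maren must come before Corvin and Fendrel — 2 rulers forced after them.
Everything else can be placed before Maren in some valid order, so Maren can sit as late as position 8 − 2 = 6.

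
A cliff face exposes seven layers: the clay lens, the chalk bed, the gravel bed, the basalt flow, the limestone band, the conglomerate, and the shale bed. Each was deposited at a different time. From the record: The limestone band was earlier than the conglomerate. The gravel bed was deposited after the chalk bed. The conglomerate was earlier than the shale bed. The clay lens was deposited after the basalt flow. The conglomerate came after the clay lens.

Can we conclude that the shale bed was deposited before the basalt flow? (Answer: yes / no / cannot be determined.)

Tracing the constraints gives the basalt flow → the clay lens → the conglomerate → the shale bed, so the basalt flow must come before the shale bed.
That means the shale bed cannot be before the basalt flow.

no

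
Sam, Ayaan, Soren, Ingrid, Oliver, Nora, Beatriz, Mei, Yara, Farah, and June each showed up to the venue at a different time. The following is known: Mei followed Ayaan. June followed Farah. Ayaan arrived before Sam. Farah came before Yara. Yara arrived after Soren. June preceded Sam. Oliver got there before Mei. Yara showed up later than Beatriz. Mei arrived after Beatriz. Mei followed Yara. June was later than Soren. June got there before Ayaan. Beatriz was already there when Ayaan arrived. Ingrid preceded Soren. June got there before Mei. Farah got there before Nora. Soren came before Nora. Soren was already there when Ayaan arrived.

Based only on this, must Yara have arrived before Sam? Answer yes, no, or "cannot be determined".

cannot be determined

No chain of stated constraints runs from Yara to Sam, and none runs from Sam to Yara either.
So the relative order of Yara and Sam is not fixed by the given facts.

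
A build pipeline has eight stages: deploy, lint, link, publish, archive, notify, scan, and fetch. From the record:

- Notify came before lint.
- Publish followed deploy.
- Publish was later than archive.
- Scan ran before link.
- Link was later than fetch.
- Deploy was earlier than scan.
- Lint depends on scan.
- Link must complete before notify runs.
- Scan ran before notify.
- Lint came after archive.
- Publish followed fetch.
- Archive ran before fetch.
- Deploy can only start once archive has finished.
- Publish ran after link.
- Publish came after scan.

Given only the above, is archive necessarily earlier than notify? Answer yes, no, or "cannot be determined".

Chain the constraints: archive → deploy → scan → notify. Each link is directly stated, so archive comes before notify.

yes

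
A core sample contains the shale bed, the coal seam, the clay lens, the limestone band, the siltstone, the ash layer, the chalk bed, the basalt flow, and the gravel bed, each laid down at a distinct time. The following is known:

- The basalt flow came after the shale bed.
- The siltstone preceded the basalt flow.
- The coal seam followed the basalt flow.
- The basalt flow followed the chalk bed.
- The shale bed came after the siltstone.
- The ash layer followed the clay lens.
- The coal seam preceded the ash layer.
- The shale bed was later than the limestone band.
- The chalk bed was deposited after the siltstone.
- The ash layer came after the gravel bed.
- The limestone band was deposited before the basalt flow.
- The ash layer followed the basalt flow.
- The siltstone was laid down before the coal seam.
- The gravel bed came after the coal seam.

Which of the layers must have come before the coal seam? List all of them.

the basalt flow, the chalk bed, the limestone band, the shale bed, the siltstone

Directly stated before the coal seam: the basalt flow and the siltstone.
The chalk bed reaches the coal seam via the chalk bed → the basalt flow → the coal seam.
The limestone band reaches the coal seam via the limestone band → the basalt flow → the coal seam.
The shale bed reaches the coal seam via the shale bed → the basalt flow → the coal seam.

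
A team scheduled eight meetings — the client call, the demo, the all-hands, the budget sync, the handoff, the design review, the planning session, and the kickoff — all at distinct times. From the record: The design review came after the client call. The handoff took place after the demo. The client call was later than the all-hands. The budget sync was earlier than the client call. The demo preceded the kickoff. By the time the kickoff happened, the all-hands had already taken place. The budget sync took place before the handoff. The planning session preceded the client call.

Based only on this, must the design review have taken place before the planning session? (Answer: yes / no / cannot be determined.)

Tracing the constraints gives the planning session → the client call → the design review, so the planning session must come before the design review.
That means the design review cannot be before the planning session.

no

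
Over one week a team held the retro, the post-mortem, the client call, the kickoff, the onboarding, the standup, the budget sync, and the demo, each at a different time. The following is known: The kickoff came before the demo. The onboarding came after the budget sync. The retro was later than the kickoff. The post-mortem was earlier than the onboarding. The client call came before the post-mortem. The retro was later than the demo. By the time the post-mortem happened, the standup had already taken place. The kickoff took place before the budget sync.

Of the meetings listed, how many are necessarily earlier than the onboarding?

5

Directly stated before the onboarding: the budget sync and the post-mortem.
The client call reaches the onboarding via the client call → the post-mortem → the onboarding.
The kickoff reaches the onboarding via the kickoff → the budget sync → the onboarding.
The standup reaches the onboarding via the standup → the post-mortem → the onboarding.
No chain forces the retro (or any of the others) ahead of the onboarding.
That's the budget sync, the client call, the kickoff, the post-mortem, and the standup — 5 in all.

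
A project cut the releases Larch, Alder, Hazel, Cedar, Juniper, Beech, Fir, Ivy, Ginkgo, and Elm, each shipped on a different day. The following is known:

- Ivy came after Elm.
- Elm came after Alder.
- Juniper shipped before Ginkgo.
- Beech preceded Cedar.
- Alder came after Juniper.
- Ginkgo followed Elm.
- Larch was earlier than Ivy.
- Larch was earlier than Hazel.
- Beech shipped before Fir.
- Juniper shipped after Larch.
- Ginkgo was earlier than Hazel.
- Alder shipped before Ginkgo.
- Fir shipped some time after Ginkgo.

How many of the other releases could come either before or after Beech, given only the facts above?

7

Forced after Beech: Cedar and Fir.
That leaves Alder, Elm, Ginkgo, Hazel, Ivy, Juniper, and Larch with no forced order relative to Beech — 7.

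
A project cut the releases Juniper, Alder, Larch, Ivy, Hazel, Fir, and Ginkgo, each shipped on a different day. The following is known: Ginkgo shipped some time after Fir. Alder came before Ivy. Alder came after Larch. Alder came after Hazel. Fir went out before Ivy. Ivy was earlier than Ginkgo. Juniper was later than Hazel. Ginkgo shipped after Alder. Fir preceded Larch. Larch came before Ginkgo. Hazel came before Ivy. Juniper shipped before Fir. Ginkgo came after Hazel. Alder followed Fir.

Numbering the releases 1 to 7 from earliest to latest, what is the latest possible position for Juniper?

2

Juniper must come before Alder, Fir, Ginkgo, Ivy, and Larch — 5 releases forced after it.
Everything else can be placed before Juniper in some valid order, so Juniper can sit as late as position 7 − 5 = 2.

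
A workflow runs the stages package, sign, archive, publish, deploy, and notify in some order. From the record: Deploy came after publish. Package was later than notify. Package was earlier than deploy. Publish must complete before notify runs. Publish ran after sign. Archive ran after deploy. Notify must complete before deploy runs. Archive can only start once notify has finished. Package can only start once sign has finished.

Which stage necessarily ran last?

archive

Every other stage has a chain of constraints placing it before archive, so archive is last.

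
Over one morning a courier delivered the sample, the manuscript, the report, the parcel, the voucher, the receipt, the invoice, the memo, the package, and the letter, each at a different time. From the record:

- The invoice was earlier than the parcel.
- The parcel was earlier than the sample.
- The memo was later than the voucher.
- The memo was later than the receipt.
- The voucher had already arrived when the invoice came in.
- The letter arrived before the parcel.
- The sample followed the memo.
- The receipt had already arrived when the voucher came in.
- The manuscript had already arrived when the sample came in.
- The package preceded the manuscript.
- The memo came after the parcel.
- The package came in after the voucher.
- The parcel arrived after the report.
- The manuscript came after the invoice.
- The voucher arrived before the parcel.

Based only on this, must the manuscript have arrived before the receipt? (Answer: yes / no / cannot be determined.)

no

Tracing the constraints gives the receipt → the voucher → the package → the manuscript, so the receipt must come before the manuscript.
That means the manuscript cannot be before the receipt.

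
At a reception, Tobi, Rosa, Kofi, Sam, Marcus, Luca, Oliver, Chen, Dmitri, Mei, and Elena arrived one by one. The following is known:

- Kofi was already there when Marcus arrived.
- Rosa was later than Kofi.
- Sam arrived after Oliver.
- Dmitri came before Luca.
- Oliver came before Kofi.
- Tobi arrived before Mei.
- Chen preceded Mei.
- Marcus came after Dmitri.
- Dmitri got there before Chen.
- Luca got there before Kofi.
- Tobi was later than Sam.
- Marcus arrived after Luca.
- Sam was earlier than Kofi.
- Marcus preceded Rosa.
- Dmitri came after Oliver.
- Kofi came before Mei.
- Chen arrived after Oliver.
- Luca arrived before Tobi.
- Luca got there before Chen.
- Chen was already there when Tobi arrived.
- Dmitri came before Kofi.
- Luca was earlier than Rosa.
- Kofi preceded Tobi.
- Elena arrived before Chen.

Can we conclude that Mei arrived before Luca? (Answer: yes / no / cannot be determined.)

Tracing the constraints gives Luca → Chen → Mei, so Luca must come before Mei.
That means Mei cannot be before Luca.

no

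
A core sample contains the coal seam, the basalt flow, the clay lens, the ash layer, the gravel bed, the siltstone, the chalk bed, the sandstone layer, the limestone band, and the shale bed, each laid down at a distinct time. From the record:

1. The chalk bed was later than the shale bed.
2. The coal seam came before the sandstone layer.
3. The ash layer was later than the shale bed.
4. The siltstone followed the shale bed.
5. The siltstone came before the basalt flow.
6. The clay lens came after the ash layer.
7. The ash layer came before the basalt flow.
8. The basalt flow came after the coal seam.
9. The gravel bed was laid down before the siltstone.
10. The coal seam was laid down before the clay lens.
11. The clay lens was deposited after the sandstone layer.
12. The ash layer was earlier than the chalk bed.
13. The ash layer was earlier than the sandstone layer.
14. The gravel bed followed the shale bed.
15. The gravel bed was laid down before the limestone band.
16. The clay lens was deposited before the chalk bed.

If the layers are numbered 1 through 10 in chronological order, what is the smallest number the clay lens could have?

The ash layer, the coal seam, the sandstone layer, and the shale bed must all come before the clay lens — 4 forced predecessors.
Nothing else is forced ahead of the clay lens, so its earliest slot is position 4 + 1 = 5.

5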